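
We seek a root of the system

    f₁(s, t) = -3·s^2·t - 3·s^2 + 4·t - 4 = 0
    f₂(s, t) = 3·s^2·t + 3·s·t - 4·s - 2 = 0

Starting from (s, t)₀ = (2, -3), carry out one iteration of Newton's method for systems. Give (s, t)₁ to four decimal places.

(11.2000, 25.6000)

At (2, -3): F = (8.0000, -64.0000).
Jacobian J = [[-6·s·t - 6·s, -3·s^2 + 4], [6·s·t + 3·t - 4, 3·s^2 + 3·s]].
At the point, J = [[24.0000, -8.0000], [-49.0000, 18.0000]] (det J = 40.0000).
Solving J·Δ = −F gives Δ = (9.2000, 28.6000).
Then the next iterate is (s, t)₁ = (11.2000, 25.6000).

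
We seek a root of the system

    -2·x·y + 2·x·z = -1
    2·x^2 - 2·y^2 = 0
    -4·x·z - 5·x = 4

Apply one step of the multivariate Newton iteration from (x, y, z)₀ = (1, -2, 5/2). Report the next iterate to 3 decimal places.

At (1, -2, 5/2): F = (10.000, -6.000, -19.000).
Jacobian J = [[-2·y + 2·z, -2·x, 2·x], [4·x, -4·y, 0], [-4·z - 5, 0, -4·x]].
At the point, J = [[9.000, -2.000, 2.000], [4.000, 8.000, 0.000], [-15.000, 0.000, -4.000]] (det J = -80.000).
Solving J·Δ = −F gives Δ = (0.400, 0.550, -6.250).
Then the next iterate is (x, y, z)₁ = (1.400, -1.450, -3.750).

(1.400, -1.450, -3.750)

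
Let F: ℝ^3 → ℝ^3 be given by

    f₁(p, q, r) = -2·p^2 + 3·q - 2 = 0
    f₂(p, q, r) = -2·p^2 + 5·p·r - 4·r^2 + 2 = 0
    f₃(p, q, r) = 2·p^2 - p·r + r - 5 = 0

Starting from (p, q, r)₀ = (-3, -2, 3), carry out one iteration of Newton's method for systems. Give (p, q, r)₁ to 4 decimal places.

(-1.7694, 1.7442, 1.3648)

At (-3, -2, 3): F = (-26.0000, -97.0000, 25.0000).
Jacobian J = [[-4·p, 3, 0], [-4·p + 5·r, 0, 5·p - 8·r], [4·p - r, 0, -p + 1]].
At the point, J = [[12.0000, 3.0000, 0.0000], [27.0000, 0.0000, -39.0000], [-15.0000, 0.0000, 4.0000]] (det J = 1431.0000).
Solving J·Δ = −F gives Δ = (1.2306, 3.7442, -1.6352).
Then the next iterate is (p, q, r)₁ = (-1.7694, 1.7442, 1.3648).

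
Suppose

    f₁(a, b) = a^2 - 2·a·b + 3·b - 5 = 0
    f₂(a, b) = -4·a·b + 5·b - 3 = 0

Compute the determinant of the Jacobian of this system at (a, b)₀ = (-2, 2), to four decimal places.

-48.0000

J = [[2·a - 2·b, -2·a + 3], [-4·b, -4·a + 5]].
At the point, J = [[-8.0000, 7.0000], [-8.0000, 13.0000]].
det J = -48.0000.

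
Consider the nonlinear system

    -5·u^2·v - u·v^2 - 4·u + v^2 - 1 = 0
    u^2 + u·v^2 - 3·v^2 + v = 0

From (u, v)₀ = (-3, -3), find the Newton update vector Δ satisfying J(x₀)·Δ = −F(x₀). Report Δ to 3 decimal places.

At (-3, -3): F = (182.000, -48.000).
Jacobian J = [[-10·u·v - v^2 - 4, -5·u^2 - 2·u·v + 2·v], [2·u + v^2, 2·u·v - 6·v + 1]].
At the point, J = [[-103.000, -69.000], [3.000, 37.000]] (det J = -3604.000).
Solving J·Δ = −F gives Δ = (0.950, 1.220).

(0.950, 1.220)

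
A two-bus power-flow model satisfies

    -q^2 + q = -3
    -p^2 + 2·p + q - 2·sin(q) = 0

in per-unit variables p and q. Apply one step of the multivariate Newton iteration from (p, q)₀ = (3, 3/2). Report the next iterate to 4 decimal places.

(2.3677, 2.6250)

At (3, 3/2): F = (2.2500, -3.494990).
Jacobian J = [[0, -2·q + 1], [-2·p + 2, -2·cos(q) + 1]].
At the point, J = [[0.0000, -2.0000], [-4.0000, 0.858526]] (det J = -8.0000).
Solving J·Δ = −F gives Δ = (-0.6323, 1.1250).
Then the next iterate is (p, q)₁ = (2.3677, 2.6250).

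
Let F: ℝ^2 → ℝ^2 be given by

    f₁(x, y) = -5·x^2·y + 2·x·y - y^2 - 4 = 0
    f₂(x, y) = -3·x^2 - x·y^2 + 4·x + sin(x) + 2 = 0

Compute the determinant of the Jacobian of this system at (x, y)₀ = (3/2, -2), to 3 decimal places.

J = [[-10·x·y + 2·y, -5·x^2 + 2·x - 2·y], [-6·x - y^2 + cos(x) + 4, -2·x·y]].
At the point, J = [[26.000, -4.250], [-8.92926, 6.000]].
det J = 118.051.

118.051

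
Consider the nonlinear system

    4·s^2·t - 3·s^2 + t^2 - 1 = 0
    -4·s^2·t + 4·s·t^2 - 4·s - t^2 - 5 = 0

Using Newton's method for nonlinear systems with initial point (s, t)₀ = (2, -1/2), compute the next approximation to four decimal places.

At (2, -1/2): F = (-20.7500, -3.2500).
Jacobian J = [[8·s·t - 6·s, 4·s^2 + 2·t], [-8·s·t + 4·t^2 - 4, -4·s^2 + 8·s·t - 2·t]].
At the point, J = [[-20.0000, 15.0000], [5.0000, -23.0000]] (det J = 385.0000).
Solving J·Δ = −F gives Δ = (-1.3662, -0.4383).
Then the next iterate is (s, t)₁ = (0.6338, -0.9383).

(0.6338, -0.9383)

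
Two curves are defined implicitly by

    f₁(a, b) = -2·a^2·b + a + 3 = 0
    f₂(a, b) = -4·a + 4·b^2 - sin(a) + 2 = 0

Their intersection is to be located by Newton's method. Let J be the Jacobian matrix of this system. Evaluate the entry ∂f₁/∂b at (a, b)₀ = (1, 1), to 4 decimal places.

-2.0000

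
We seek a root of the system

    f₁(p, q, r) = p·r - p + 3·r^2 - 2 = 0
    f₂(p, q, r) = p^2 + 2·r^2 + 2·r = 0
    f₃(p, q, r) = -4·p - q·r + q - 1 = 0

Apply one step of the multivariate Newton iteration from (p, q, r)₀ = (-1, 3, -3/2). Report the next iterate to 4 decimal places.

(-1.4000, -0.8500, -0.6750)

At (-1, 3, -3/2): F = (7.2500, 2.5000, 10.5000).
Jacobian J = [[r - 1, 0, p + 6·r], [2·p, 0, 4·r + 2], [-4, -r + 1, -q]].
At the point, J = [[-2.5000, 0.0000, -10.0000], [-2.0000, 0.0000, -4.0000], [-4.0000, 2.5000, -3.0000]] (det J = 25.0000).
Solving J·Δ = −F gives Δ = (-0.4000, -3.8500, 0.8250).
Then the next iterate is (p, q, r)₁ = (-1.4000, -0.8500, -0.6750).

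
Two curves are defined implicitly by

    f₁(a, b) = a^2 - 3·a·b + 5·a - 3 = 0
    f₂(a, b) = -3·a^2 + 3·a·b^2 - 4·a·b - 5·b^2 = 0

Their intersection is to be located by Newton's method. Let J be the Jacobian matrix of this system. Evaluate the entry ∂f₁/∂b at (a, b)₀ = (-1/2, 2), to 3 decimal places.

1.500

∂f₁/∂b = -3·a.
At (-1/2, 2) this is 1.500.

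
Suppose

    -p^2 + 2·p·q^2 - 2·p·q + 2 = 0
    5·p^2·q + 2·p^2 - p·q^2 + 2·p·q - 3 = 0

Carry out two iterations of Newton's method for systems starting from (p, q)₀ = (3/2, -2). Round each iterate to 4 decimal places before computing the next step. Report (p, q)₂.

(0.7701, -0.3387)

At (3/2, -2): F = (17.7500, -33.0000).
Jacobian J = [[-2·p + 2·q^2 - 2·q, 4·p·q - 2·p], [10·p·q + 4·p - q^2 + 2·q, 5·p^2 - 2·p·q + 2·p]].
At the point, J = [[9.0000, -15.0000], [-32.0000, 20.2500]] (det J = -297.7500).
Solving J·Δ = −F gives Δ = (-0.4553, 0.9102).
Then the next iterate is (p, q)₁ = (1.0447, -1.0898).
Round to (1.0447, -1.0898) and repeat: F = (5.667135, -10.282013), J = [[2.465528, -6.643456], [-10.573605, 9.823419]].
Δ = (-0.2746, 0.7511), so (p, q)₂ = (0.7701, -0.3387).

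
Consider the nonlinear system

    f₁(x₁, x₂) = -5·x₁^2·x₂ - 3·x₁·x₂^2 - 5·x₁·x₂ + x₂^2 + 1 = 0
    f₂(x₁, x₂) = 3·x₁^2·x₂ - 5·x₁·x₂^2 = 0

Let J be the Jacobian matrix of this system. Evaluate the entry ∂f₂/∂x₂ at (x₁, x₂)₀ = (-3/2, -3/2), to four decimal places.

-15.7500

∂f₂/∂x₂ = 3·x₁^2 - 10·x₁·x₂.
At (-3/2, -3/2) this is -15.7500.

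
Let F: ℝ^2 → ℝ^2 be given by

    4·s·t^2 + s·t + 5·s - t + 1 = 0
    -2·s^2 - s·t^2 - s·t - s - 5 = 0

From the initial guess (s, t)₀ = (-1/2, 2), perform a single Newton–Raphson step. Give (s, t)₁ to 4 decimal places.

At (-1/2, 2): F = (-12.5000, -2.0000).
Jacobian J = [[4·t^2 + t + 5, 8·s·t + s - 1], [-4·s - t^2 - t - 1, -2·s·t - s]].
At the point, J = [[23.0000, -9.5000], [-5.0000, 2.5000]] (det J = 10.0000).
Solving J·Δ = −F gives Δ = (5.0250, 10.8500).
Then the next iterate is (s, t)₁ = (4.5250, 12.8500).

(4.5250, 12.8500)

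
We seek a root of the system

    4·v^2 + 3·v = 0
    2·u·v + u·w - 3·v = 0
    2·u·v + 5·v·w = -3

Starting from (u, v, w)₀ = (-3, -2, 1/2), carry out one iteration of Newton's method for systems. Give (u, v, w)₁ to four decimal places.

At (-3, -2, 1/2): F = (10.0000, 16.5000, 10.0000).
Jacobian J = [[0, 8·v + 3, 0], [2·v + w, 2·u - 3, u], [2·v, 2·u + 5·w, 5·v]].
At the point, J = [[0.0000, -13.0000, 0.0000], [-3.5000, -9.0000, -3.0000], [-4.0000, -3.5000, -10.0000]] (det J = 299.0000).
Solving J·Δ = −F gives Δ = (3.2107, 0.7692, -0.5535).
Then the next iterate is (u, v, w)₁ = (0.2107, -1.2308, -0.0535).

(0.2107, -1.2308, -0.0535)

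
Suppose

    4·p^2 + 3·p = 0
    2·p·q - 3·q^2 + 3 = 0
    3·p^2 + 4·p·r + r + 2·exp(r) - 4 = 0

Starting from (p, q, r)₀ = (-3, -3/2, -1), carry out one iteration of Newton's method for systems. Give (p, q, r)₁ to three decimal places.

(-1.714, -1.964, -0.372)

At (-3, -3/2, -1): F = (27.000, 5.250, 34.73576).
Jacobian J = [[8·p + 3, 0, 0], [2·q, 2·p - 6·q, 0], [6·p + 4·r, 0, 4·p + 2·exp(r) + 1]].
At the point, J = [[-21.000, 0.000, 0.000], [-3.000, 3.000, 0.000], [-22.000, 0.000, -10.26424]] (det J = 646.64719).
Solving J·Δ = −F gives Δ = (1.286, -0.464, 0.628).
Then the next iterate is (p, q, r)₁ = (-1.714, -1.964, -0.372).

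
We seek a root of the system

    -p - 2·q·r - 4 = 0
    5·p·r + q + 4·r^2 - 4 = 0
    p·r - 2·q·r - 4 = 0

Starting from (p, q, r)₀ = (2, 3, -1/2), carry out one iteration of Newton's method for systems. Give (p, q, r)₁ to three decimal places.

At (2, 3, -1/2): F = (-3.000, -5.000, -2.000).
Jacobian J = [[-1, -2·r, -2·q], [5·r, 1, 5·p + 8·r], [r, -2·r, p - 2·q]].
At the point, J = [[-1.000, 1.000, -6.000], [-2.500, 1.000, 6.000], [-0.500, 1.000, -4.000]] (det J = 9.000).
Solving J·Δ = −F gives Δ = (-1.778, 0.889, -0.056).
Then the next iterate is (p, q, r)₁ = (0.222, 3.889, -0.556).

(0.222, 3.889, -0.556)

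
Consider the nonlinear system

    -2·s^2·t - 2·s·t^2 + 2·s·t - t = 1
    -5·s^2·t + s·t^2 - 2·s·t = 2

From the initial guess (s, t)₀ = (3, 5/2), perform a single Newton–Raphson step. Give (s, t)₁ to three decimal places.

(1.789, 1.905)

At (3, 5/2): F = (-71.000, -110.750).
Jacobian J = [[-4·s·t - 2·t^2 + 2·t, -2·s^2 - 4·s·t + 2·s - 1], [-10·s·t + t^2 - 2·t, -5·s^2 + 2·s·t - 2·s]].
At the point, J = [[-37.500, -43.000], [-73.750, -36.000]] (det J = -1821.250).
Solving J·Δ = −F gives Δ = (-1.211, -0.595).
Then the next iterate is (s, t)₁ = (1.789, 1.905).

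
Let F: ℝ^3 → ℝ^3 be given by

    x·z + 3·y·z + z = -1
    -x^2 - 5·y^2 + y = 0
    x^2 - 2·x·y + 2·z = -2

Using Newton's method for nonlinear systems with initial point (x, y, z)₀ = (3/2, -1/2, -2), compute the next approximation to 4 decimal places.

At (3/2, -1/2, -2): F = (-1.0000, -4.0000, 1.7500).
Jacobian J = [[z, 3·z, x + 3·y + 1], [-2·x, -10·y + 1, 0], [2·x - 2·y, -2·x, 2]].
At the point, J = [[-2.0000, -6.0000, 1.0000], [-3.0000, 6.0000, 0.0000], [4.0000, -3.0000, 2.0000]] (det J = -75.0000).
Solving J·Δ = −F gives Δ = (-0.7800, 0.2767, 1.1000).
Then the next iterate is (x, y, z)₁ = (0.7200, -0.2233, -0.9000).

(0.7200, -0.2233, -0.9000)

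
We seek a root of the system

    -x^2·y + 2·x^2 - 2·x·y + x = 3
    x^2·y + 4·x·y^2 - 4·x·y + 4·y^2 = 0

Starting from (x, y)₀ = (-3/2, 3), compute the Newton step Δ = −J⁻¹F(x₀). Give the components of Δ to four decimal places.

(-3.6000, -12.6000)

At (-3/2, 3): F = (2.2500, 6.7500).
Jacobian J = [[-2·x·y + 4·x - 2·y + 1, -x^2 - 2·x], [2·x·y + 4·y^2 - 4·y, x^2 + 8·x·y - 4·x + 8·y]].
At the point, J = [[-2.0000, 0.7500], [15.0000, -3.7500]] (det J = -3.7500).
Solving J·Δ = −F gives Δ = (-3.6000, -12.6000).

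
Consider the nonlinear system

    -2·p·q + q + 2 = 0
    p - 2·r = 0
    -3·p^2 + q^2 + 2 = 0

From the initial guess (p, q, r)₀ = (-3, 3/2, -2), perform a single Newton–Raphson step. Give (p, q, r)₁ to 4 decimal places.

(-1.5426, 0.3389, -0.7713)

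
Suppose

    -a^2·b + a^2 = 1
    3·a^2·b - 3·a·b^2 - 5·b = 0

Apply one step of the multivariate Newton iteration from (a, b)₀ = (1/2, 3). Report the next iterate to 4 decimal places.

At (1/2, 3): F = (-1.5000, -26.2500).
Jacobian J = [[-2·a·b + 2·a, -a^2], [6·a·b - 3·b^2, 3·a^2 - 6·a·b - 5]].
At the point, J = [[-2.0000, -0.2500], [-18.0000, -13.2500]] (det J = 22.0000).
Solving J·Δ = −F gives Δ = (-0.6051, -1.1591).
Then the next iterate is (a, b)₁ = (-0.1051, 1.8409).

(-0.1051, 1.8409)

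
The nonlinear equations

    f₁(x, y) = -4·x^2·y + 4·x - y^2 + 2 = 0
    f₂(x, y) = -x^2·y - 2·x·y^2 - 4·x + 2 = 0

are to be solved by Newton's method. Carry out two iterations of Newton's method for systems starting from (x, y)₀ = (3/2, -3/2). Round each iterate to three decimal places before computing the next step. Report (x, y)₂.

At (3/2, -3/2): F = (19.250, -7.375).
Jacobian J = [[-8·x·y + 4, -4·x^2 - 2·y], [-2·x·y - 2·y^2 - 4, -x^2 - 4·x·y]].
At the point, J = [[22.000, -6.000], [-4.000, 6.750]] (det J = 124.500).
Solving J·Δ = −F gives Δ = (-0.688, 0.685).
Then the next iterate is (x, y)₁ = (0.812, -0.815).
Round to (0.812, -0.815) and repeat: F = (6.73324, -1.78934), J = [[9.29424, -1.00738], [-4.00489, 1.98778]].
Δ = (-0.802, -0.716), so (x, y)₂ = (0.010, -1.531).

(0.010, -1.531)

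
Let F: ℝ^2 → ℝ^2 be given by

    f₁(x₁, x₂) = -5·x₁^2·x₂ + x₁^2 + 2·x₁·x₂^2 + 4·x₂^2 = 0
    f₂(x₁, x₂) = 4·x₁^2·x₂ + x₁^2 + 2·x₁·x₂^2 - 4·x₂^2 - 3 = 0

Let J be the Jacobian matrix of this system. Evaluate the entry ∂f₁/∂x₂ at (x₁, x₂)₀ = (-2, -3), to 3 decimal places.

-20.000

∂f₁/∂x₂ = -5·x₁^2 + 4·x₁·x₂ + 8·x₂.
At (-2, -3) this is -20.000.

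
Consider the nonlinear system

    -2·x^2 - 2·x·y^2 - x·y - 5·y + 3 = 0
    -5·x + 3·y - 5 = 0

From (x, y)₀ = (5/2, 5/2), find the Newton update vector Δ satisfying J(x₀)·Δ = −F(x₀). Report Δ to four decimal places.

(-2.1200, -0.2000)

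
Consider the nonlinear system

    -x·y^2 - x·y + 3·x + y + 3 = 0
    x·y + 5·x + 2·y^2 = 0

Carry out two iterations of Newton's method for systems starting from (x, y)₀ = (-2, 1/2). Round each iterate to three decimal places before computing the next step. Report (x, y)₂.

(-0.286, -1.991)

At (-2, 1/2): F = (-1.000, -10.500).
Jacobian J = [[-y^2 - y + 3, -2·x·y - x + 1], [y + 5, x + 4·y]].
At the point, J = [[2.250, 5.000], [5.500, 0.000]] (det J = -27.500).
Solving J·Δ = −F gives Δ = (1.909, -0.659).
Then the next iterate is (x, y)₁ = (-0.091, -0.159).
Round to (-0.091, -0.159) and repeat: F = (2.55583, -0.38997), J = [[3.13372, 1.06206], [4.841, -0.727]].
Δ = (-0.195, -1.832), so (x, y)₂ = (-0.286, -1.991).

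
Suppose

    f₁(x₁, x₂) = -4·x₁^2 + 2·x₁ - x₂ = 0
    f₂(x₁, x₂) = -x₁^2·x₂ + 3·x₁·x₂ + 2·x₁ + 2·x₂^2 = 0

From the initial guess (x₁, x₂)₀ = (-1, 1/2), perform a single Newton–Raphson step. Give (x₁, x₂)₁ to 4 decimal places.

(-0.3871, 0.1290)

At (-1, 1/2): F = (-6.5000, -3.5000).
Jacobian J = [[-8·x₁ + 2, -1], [-2·x₁·x₂ + 3·x₂ + 2, -x₁^2 + 3·x₁ + 4·x₂]].
At the point, J = [[10.0000, -1.0000], [4.5000, -2.0000]] (det J = -15.5000).
Solving J·Δ = −F gives Δ = (0.6129, -0.3710).
Then the next iterate is (x₁, x₂)₁ = (-0.3871, 0.1290).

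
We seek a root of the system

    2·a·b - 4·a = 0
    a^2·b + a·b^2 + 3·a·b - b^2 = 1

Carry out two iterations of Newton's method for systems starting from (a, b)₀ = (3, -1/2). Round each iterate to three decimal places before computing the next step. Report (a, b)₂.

(-0.143, 0.319)

At (3, -1/2): F = (-15.000, -9.500).
Jacobian J = [[2·b - 4, 2·a], [2·a·b + b^2 + 3·b, a^2 + 2·a·b + 3·a - 2·b]].
At the point, J = [[-5.000, 6.000], [-4.250, 16.000]] (det J = -54.500).
Solving J·Δ = −F gives Δ = (-3.358, -0.298).
Then the next iterate is (a, b)₁ = (-0.358, -0.798).
Round to (-0.358, -0.798) and repeat: F = (2.00337, -1.11000), J = [[-5.596, -0.716], [-1.18583, 1.22153]].
Δ = (0.215, 1.117), so (a, b)₂ = (-0.143, 0.319).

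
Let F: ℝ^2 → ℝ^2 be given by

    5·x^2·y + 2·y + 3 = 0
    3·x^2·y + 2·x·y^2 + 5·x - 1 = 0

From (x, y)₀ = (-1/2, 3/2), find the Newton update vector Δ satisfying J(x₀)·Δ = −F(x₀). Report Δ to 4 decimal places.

(4.3000, 7.5000)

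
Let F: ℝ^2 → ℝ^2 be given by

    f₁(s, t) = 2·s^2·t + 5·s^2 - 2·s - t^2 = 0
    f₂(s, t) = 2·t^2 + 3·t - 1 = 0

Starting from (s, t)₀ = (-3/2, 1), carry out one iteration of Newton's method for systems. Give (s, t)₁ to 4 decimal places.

(-0.7904, 0.4286)

At (-3/2, 1): F = (17.7500, 4.0000).
Jacobian J = [[4·s·t + 10·s - 2, 2·s^2 - 2·t], [0, 4·t + 3]].
At the point, J = [[-23.0000, 2.5000], [0.0000, 7.0000]] (det J = -161.0000).
Solving J·Δ = −F gives Δ = (0.7096, -0.5714).
Then the next iterate is (s, t)₁ = (-0.7904, 0.4286).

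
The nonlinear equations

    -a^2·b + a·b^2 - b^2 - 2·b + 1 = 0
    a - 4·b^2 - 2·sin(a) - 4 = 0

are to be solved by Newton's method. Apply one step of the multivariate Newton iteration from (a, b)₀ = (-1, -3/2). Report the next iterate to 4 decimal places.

(4.5892, -0.4360)

At (-1, -3/2): F = (1.0000, -12.317058).
Jacobian J = [[-2·a·b + b^2, -a^2 + 2·a·b - 2·b - 2], [-2·cos(a) + 1, -8·b]].
At the point, J = [[-0.7500, 3.0000], [-0.080605, 12.0000]] (det J = -8.758186).
Solving J·Δ = −F gives Δ = (5.5892, 1.0640).
Then the next iterate is (a, b)₁ = (4.5892, -0.4360).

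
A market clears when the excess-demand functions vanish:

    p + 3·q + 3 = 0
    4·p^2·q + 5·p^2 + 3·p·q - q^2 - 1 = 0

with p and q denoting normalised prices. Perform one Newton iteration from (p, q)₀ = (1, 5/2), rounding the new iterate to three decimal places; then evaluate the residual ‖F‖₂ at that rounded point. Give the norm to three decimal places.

5.651

At (1, 5/2): F = (11.500, 15.250).
Jacobian J = [[1, 3], [8·p·q + 10·p + 3·q, 4·p^2 + 3·p - 2·q]].
At the point, J = [[1.000, 3.000], [37.500, 2.000]] (det J = -110.500).
Solving J·Δ = −F gives Δ = (-0.206, -3.765).
Then the next iterate is (p, q)₁ = (0.794, -1.265).
Re-evaluating at (0.794, -1.265): F = (-0.001, -5.65128), so ‖F‖₂ = 5.651.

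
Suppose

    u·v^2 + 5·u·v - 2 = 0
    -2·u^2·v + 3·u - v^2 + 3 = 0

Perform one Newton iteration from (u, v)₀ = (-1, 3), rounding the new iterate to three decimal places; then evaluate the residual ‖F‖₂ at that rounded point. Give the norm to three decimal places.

At (-1, 3): F = (-26.000, -15.000).
Jacobian J = [[v^2 + 5·v, 2·u·v + 5·u], [-4·u·v + 3, -2·u^2 - 2·v]].
At the point, J = [[24.000, -11.000], [15.000, -8.000]] (det J = -27.000).
Solving J·Δ = −F gives Δ = (1.593, 1.111).
Then the next iterate is (u, v)₁ = (0.593, 4.111).
Re-evaluating at (0.593, 4.111): F = (20.21101, -15.01258), so ‖F‖₂ = 25.177.

25.177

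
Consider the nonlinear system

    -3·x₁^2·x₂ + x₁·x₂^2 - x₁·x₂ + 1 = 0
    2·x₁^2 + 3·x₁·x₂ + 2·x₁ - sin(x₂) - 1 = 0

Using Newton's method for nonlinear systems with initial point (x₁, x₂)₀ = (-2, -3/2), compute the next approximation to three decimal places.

(-1.600, -0.052)

At (-2, -3/2): F = (11.500, 12.99749).
Jacobian J = [[-6·x₁·x₂ + x₂^2 - x₂, -3·x₁^2 + 2·x₁·x₂ - x₁], [4·x₁ + 3·x₂ + 2, 3·x₁ - cos(x₂)]].
At the point, J = [[-14.250, -4.000], [-10.500, -6.07074]] (det J = 44.50801).
Solving J·Δ = −F gives Δ = (0.400, 1.448).
Then the next iterate is (x₁, x₂)₁ = (-1.600, -0.052).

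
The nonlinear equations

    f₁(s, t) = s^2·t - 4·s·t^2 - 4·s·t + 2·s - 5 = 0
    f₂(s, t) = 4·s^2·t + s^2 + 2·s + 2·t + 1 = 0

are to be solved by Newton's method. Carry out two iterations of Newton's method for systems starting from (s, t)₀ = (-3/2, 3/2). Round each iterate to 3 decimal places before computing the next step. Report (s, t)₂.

(1.059, 3.083)

At (-3/2, 3/2): F = (17.875, 16.750).
Jacobian J = [[2·s·t - 4·t^2 - 4·t + 2, s^2 - 8·s·t - 4·s], [8·s·t + 2·s + 2, 4·s^2 + 2]].
At the point, J = [[-17.500, 26.250], [-19.000, 11.000]] (det J = 306.250).
Solving J·Δ = −F gives Δ = (0.794, -0.152).
Then the next iterate is (s, t)₁ = (-0.706, 1.348).
Round to (-0.706, 1.348) and repeat: F = (3.19815, 5.47000), J = [[-12.56379, 10.93594], [-7.02550, 3.99374]].
Δ = (1.765, 1.735), so (s, t)₂ = (1.059, 3.083).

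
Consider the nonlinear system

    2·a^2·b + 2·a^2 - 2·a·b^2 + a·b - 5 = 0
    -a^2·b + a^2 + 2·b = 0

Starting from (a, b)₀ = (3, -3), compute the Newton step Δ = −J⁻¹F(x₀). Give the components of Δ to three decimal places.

(-0.933, 1.088)

At (3, -3): F = (-104.000, 30.000).
Jacobian J = [[4·a·b + 4·a - 2·b^2 + b, 2·a^2 - 4·a·b + a], [-2·a·b + 2·a, -a^2 + 2]].
At the point, J = [[-45.000, 57.000], [24.000, -7.000]] (det J = -1053.000).
Solving J·Δ = −F gives Δ = (-0.933, 1.088).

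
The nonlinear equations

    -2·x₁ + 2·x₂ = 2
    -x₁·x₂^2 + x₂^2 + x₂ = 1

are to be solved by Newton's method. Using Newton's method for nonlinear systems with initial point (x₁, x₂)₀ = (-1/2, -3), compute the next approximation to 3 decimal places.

At (-1/2, -3): F = (-7.000, 9.500).
Jacobian J = [[-2, 2], [-x₂^2, -2·x₁·x₂ + 2·x₂ + 1]].
At the point, J = [[-2.000, 2.000], [-9.000, -8.000]] (det J = 34.000).
Solving J·Δ = −F gives Δ = (-1.088, 2.412).
Then the next iterate is (x₁, x₂)₁ = (-1.588, -0.588).

(-1.588, -0.588)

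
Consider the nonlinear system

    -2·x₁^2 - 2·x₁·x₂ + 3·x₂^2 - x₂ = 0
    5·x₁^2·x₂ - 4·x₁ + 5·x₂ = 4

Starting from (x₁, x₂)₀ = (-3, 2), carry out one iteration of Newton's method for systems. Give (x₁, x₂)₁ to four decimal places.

(-1.9005, 1.2473)

At (-3, 2): F = (4.0000, 108.0000).
Jacobian J = [[-4·x₁ - 2·x₂, -2·x₁ + 6·x₂ - 1], [10·x₁·x₂ - 4, 5·x₁^2 + 5]].
At the point, J = [[8.0000, 17.0000], [-64.0000, 50.0000]] (det J = 1488.0000).
Solving J·Δ = −F gives Δ = (1.0995, -0.7527).
Then the next iterate is (x₁, x₂)₁ = (-1.9005, 1.2473).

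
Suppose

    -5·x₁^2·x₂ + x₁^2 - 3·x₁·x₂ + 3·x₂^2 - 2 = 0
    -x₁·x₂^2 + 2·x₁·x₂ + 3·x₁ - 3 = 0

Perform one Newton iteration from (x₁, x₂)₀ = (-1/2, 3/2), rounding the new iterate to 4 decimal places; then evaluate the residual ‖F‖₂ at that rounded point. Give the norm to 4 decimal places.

At (-1/2, 3/2): F = (5.3750, -4.8750).
Jacobian J = [[-10·x₁·x₂ + 2·x₁ - 3·x₂, -5·x₁^2 - 3·x₁ + 6·x₂], [-x₂^2 + 2·x₂ + 3, -2·x₁·x₂ + 2·x₁]].
At the point, J = [[2.0000, 9.2500], [3.7500, 0.5000]] (det J = -33.6875).
Solving J·Δ = −F gives Δ = (1.4184, -0.8878).
Then the next iterate is (x₁, x₂)₁ = (0.9184, 0.6122).
Re-evaluating at (0.9184, 0.6122): F = (-4.300735, 0.535483), so ‖F‖₂ = 4.3339.

4.3339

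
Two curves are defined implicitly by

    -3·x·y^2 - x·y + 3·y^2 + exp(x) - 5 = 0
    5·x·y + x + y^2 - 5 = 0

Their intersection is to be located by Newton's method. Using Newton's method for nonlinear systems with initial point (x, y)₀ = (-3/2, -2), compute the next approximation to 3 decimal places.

(-0.801, -1.460)

At (-3/2, -2): F = (22.22313, 12.500).
Jacobian J = [[-3·y^2 - y + exp(x), -6·x·y - x + 6·y], [5·y + 1, 5·x + 2·y]].
At the point, J = [[-9.77687, -28.500], [-9.000, -11.500]] (det J = -144.06600).
Solving J·Δ = −F gives Δ = (0.699, 0.540).
Then the next iterate is (x, y)₁ = (-0.801, -1.460).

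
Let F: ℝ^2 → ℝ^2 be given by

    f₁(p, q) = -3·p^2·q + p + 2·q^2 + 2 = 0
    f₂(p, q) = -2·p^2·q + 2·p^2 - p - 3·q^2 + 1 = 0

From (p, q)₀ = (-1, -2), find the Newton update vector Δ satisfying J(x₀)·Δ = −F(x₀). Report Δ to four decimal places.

At (-1, -2): F = (15.0000, -4.0000).
Jacobian J = [[-6·p·q + 1, -3·p^2 + 4·q], [-4·p·q + 4·p - 1, -2·p^2 - 6·q]].
At the point, J = [[-11.0000, -11.0000], [-13.0000, 10.0000]] (det J = -253.0000).
Solving J·Δ = −F gives Δ = (0.4190, 0.9447).

(0.4190, 0.9447)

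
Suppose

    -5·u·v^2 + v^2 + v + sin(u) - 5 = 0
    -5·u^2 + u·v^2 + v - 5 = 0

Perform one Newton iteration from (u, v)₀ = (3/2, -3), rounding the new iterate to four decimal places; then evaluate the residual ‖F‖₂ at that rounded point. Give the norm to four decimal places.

At (3/2, -3): F = (-65.502505, -5.7500).
Jacobian J = [[-5·v^2 + cos(u), -10·u·v + 2·v + 1], [-10·u + v^2, 2·u·v + 1]].
At the point, J = [[-44.929263, 40.0000], [-6.0000, -8.0000]] (det J = 599.434102).
Solving J·Δ = −F gives Δ = (-1.2579, 0.2247).
Then the next iterate is (u, v)₁ = (0.2421, -2.7753).
Re-evaluating at (0.2421, -2.7753): F = (-9.156890, -6.203638), so ‖F‖₂ = 11.0605.

11.0605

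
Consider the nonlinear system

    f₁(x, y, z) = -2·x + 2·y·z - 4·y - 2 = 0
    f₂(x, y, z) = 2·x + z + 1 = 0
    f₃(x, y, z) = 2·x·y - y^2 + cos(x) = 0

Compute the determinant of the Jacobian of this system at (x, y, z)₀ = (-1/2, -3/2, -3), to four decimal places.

J = [[-2, 2·z - 4, 2·y], [2, 0, 1], [2·y - sin(x), 2·x - 2·y, 0]].
At the point, J = [[-2.0000, -10.0000, -3.0000], [2.0000, 0.0000, 1.0000], [-2.520574, 2.0000, 0.0000]].
det J = 17.2057.

17.2057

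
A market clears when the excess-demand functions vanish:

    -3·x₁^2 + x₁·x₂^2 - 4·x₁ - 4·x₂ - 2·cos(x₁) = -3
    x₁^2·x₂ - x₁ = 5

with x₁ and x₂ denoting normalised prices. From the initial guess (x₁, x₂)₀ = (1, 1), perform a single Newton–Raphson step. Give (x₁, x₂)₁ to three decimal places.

(-2.400, 9.400)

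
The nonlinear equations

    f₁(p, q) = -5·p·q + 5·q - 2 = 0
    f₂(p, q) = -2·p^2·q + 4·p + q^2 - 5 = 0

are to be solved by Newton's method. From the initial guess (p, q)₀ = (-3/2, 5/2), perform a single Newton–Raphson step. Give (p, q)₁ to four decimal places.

At (-3/2, 5/2): F = (29.2500, -16.0000).
Jacobian J = [[-5·q, -5·p + 5], [-4·p·q + 4, -2·p^2 + 2·q]].
At the point, J = [[-12.5000, 12.5000], [19.0000, 0.5000]] (det J = -243.7500).
Solving J·Δ = −F gives Δ = (0.8805, -1.4595).
Then the next iterate is (p, q)₁ = (-0.6195, 1.0405).

(-0.6195, 1.0405)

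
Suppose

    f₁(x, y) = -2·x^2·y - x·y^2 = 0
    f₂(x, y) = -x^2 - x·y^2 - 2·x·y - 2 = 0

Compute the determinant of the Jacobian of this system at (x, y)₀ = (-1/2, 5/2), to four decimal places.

16.1250

J = [[-4·x·y - y^2, -2·x^2 - 2·x·y], [-2·x - y^2 - 2·y, -2·x·y - 2·x]].
At the point, J = [[-1.2500, 2.0000], [-10.2500, 3.5000]].
det J = 16.1250.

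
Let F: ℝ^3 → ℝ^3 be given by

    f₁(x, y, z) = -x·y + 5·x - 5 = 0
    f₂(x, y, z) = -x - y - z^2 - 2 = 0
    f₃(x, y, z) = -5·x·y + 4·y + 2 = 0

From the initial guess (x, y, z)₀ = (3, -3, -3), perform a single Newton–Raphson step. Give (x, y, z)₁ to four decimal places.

(0.5814, -3.1163, -1.5891)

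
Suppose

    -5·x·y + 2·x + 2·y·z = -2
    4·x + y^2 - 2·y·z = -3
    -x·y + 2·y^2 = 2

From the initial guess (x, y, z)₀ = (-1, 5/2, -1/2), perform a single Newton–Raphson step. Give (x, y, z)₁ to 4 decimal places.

At (-1, 5/2, -1/2): F = (10.0000, 7.7500, 13.0000).
Jacobian J = [[-5·y + 2, -5·x + 2·z, 2·y], [4, 2·y - 2·z, -2·y], [-y, -x + 4·y, 0]].
At the point, J = [[-10.5000, 4.0000, 5.0000], [4.0000, 6.0000, -5.0000], [-2.5000, 11.0000, 0.0000]] (det J = -232.5000).
Solving J·Δ = −F gives Δ = (1.4032, -0.8629, 1.6371).
Then the next iterate is (x, y, z)₁ = (0.4032, 1.6371, 1.1371).

(0.4032, 1.6371, 1.1371)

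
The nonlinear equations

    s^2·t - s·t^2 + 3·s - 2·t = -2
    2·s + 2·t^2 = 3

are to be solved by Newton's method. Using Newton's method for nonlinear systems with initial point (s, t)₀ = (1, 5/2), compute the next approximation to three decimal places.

(-0.068, 1.564)

At (1, 5/2): F = (-3.750, 11.500).
Jacobian J = [[2·s·t - t^2 + 3, s^2 - 2·s·t - 2], [2, 4·t]].
At the point, J = [[1.750, -6.000], [2.000, 10.000]] (det J = 29.500).
Solving J·Δ = −F gives Δ = (-1.068, -0.936).
Then the next iterate is (s, t)₁ = (-0.068, 1.564).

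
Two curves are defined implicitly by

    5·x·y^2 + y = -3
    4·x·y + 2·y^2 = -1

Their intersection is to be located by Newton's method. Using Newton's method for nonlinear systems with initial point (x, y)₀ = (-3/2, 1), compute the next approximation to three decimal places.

At (-3/2, 1): F = (-3.500, -3.000).
Jacobian J = [[5·y^2, 10·x·y + 1], [4·y, 4·x + 4·y]].
At the point, J = [[5.000, -14.000], [4.000, -2.000]] (det J = 46.000).
Solving J·Δ = −F gives Δ = (0.761, 0.022).
Then the next iterate is (x, y)₁ = (-0.739, 1.022).

(-0.739, 1.022)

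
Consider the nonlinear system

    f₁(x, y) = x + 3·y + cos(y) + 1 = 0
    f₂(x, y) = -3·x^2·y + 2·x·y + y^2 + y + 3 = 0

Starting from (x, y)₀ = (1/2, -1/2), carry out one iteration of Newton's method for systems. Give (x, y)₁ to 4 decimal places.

(-5.4838, 0.9675)

At (1/2, -1/2): F = (0.877583, 2.6250).
Jacobian J = [[1, -sin(y) + 3], [-6·x·y + 2·y, -3·x^2 + 2·x + 2·y + 1]].
At the point, J = [[1.0000, 3.479426], [0.5000, 0.2500]] (det J = -1.489713).
Solving J·Δ = −F gives Δ = (-5.9838, 1.4675).
Then the next iterate is (x, y)₁ = (-5.4838, 0.9675).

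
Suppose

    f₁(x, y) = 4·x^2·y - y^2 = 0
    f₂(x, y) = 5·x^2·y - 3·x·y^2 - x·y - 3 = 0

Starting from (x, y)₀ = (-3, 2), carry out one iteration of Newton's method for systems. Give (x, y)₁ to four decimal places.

(-2.0481, 1.3029)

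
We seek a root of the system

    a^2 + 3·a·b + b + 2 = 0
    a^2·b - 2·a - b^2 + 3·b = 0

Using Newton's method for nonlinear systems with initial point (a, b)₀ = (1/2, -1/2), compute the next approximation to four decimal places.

At (1/2, -1/2): F = (1.0000, -2.8750).
Jacobian J = [[2·a + 3·b, 3·a + 1], [2·a·b - 2, a^2 - 2·b + 3]].
At the point, J = [[-0.5000, 2.5000], [-2.5000, 4.2500]] (det J = 4.1250).
Solving J·Δ = −F gives Δ = (-2.7727, -0.9545).
Then the next iterate is (a, b)₁ = (-2.2727, -1.4545).

(-2.2727, -1.4545)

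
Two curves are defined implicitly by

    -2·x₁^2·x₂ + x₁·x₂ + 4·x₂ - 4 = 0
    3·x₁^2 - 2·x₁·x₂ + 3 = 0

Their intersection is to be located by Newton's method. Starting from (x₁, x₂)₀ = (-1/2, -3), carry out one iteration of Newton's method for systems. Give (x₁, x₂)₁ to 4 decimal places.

(-1.3472, -1.2083)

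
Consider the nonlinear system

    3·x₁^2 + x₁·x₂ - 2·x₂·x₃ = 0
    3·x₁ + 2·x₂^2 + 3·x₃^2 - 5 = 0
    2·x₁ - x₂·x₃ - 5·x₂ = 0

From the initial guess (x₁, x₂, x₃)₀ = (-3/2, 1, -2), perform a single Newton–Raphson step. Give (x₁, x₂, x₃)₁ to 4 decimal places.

At (-3/2, 1, -2): F = (9.2500, 4.5000, -6.0000).
Jacobian J = [[6·x₁ + x₂, x₁ - 2·x₃, -2·x₂], [3, 4·x₂, 6·x₃], [2, -x₃ - 5, -x₂]].
At the point, J = [[-8.0000, 2.5000, -2.0000], [3.0000, 4.0000, -12.0000], [2.0000, -3.0000, -1.0000]] (det J = 301.5000).
Solving J·Δ = −F gives Δ = (0.6625, -1.5647, 0.0191).
Then the next iterate is (x₁, x₂, x₃)₁ = (-0.8375, -0.5647, -1.9809).

(-0.8375, -0.5647, -1.9809)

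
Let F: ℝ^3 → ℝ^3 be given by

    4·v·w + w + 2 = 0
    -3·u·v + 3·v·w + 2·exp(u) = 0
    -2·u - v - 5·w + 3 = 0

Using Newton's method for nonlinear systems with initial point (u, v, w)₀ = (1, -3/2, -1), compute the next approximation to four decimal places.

At (1, -3/2, -1): F = (7.0000, 14.436564, 7.5000).
Jacobian J = [[0, 4·w, 4·v + 1], [-3·v + 2·exp(u), -3·u + 3·w, 3·v], [-2, -1, -5]].
At the point, J = [[0.0000, -4.0000, -5.0000], [9.936564, -6.0000, -4.5000], [-2.0000, -1.0000, -5.0000]] (det J = -125.048455).
Solving J·Δ = −F gives Δ = (-1.0240, -0.8493, 2.0795).
Then the next iterate is (u, v, w)₁ = (-0.0240, -2.3493, 1.0795).

(-0.0240, -2.3493, 1.0795)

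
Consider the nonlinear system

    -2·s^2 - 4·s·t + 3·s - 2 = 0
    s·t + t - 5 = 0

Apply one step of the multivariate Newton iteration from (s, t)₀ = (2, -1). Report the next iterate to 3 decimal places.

At (2, -1): F = (4.000, -8.000).
Jacobian J = [[-4·s - 4·t + 3, -4·s], [t, s + 1]].
At the point, J = [[-1.000, -8.000], [-1.000, 3.000]] (det J = -11.000).
Solving J·Δ = −F gives Δ = (-4.727, 1.091).
Then the next iterate is (s, t)₁ = (-2.727, 0.091).

(-2.727, 0.091)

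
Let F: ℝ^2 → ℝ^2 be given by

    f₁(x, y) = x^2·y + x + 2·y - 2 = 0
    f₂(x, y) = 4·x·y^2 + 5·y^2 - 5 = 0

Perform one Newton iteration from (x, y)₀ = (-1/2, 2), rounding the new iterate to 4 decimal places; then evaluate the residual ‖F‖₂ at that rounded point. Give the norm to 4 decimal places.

At (-1/2, 2): F = (2.0000, 7.0000).
Jacobian J = [[2·x·y + 1, x^2 + 2], [4·y^2, 8·x·y + 10·y]].
At the point, J = [[-1.0000, 2.2500], [16.0000, 12.0000]] (det J = -48.0000).
Solving J·Δ = −F gives Δ = (0.1719, -0.8125).
Then the next iterate is (x, y)₁ = (-0.3281, 1.1875).
Re-evaluating at (-0.3281, 1.1875): F = (0.174734, 0.200092), so ‖F‖₂ = 0.2656.

0.2656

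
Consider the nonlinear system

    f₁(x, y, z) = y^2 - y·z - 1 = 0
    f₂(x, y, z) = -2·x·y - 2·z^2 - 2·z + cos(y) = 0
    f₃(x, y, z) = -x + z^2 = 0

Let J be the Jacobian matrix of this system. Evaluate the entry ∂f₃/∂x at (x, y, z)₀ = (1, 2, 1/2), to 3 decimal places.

∂f₃/∂x = -1.
At (1, 2, 1/2) this is -1.000.

-1.000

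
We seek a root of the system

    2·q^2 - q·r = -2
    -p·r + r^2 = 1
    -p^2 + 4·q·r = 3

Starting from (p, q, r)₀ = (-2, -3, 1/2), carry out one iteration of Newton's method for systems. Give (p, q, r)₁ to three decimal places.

At (-2, -3, 1/2): F = (21.500, 0.250, -13.000).
Jacobian J = [[0, 4·q - r, -q], [-r, 0, -p + 2·r], [-2·p, 4·r, 4·q]].
At the point, J = [[0.000, -12.500, 3.000], [-0.500, 0.000, 3.000], [4.000, 2.000, -12.000]] (det J = -78.000).
Solving J·Δ = −F gives Δ = (4.135, 1.865, 0.606).
Then the next iterate is (p, q, r)₁ = (2.135, -1.135, 1.106).

(2.135, -1.135, 1.106)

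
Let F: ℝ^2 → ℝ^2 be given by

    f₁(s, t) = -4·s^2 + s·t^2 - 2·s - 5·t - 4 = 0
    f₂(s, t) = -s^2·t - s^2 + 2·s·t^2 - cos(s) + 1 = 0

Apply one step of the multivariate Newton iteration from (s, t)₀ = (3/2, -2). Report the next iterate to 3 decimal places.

(0.892, -1.447)

At (3/2, -2): F = (0.000, 15.17926).
Jacobian J = [[-8·s + t^2 - 2, 2·s·t - 5], [-2·s·t - 2·s + 2·t^2 + sin(s), -s^2 + 4·s·t]].
At the point, J = [[-10.000, -11.000], [11.99749, -14.250]] (det J = 274.47244).
Solving J·Δ = −F gives Δ = (-0.608, 0.553).
Then the next iterate is (s, t)₁ = (0.892, -1.447).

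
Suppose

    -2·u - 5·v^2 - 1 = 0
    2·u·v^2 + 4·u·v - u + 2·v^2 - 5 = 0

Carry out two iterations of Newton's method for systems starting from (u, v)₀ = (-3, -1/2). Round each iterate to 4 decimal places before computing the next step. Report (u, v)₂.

(-1.5252, -0.6408)

At (-3, -1/2): F = (3.7500, 3.0000).
Jacobian J = [[-2, -10·v], [2·v^2 + 4·v - 1, 4·u·v + 4·u + 4·v]].
At the point, J = [[-2.0000, 5.0000], [-2.5000, -8.0000]] (det J = 28.5000).
Solving J·Δ = −F gives Δ = (1.5789, -0.1184).
Then the next iterate is (u, v)₁ = (-1.4211, -0.6184).
Round to (-1.4211, -0.6184) and repeat: F = (-0.069893, -0.385740), J = [[-2.0000, 6.1840], [-2.708763, -4.642767]].
Δ = (-0.1041, -0.0224), so (u, v)₂ = (-1.5252, -0.6408).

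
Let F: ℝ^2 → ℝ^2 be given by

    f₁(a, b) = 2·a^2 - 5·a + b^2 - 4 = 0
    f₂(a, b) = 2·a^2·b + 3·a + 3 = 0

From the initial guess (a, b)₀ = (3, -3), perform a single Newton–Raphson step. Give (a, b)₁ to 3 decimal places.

At (3, -3): F = (8.000, -42.000).
Jacobian J = [[4·a - 5, 2·b], [4·a·b + 3, 2·a^2]].
At the point, J = [[7.000, -6.000], [-33.000, 18.000]] (det J = -72.000).
Solving J·Δ = −F gives Δ = (-1.500, -0.417).
Then the next iterate is (a, b)₁ = (1.500, -3.417).

(1.500, -3.417)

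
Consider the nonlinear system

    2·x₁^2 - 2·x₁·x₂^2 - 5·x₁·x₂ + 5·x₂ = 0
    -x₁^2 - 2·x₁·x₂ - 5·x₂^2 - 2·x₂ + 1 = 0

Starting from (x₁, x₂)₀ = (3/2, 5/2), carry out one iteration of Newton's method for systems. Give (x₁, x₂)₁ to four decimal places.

(1.9012, 0.8930)

At (3/2, 5/2): F = (-20.5000, -45.0000).
Jacobian J = [[4·x₁ - 2·x₂^2 - 5·x₂, -4·x₁·x₂ - 5·x₁ + 5], [-2·x₁ - 2·x₂, -2·x₁ - 10·x₂ - 2]].
At the point, J = [[-19.0000, -17.5000], [-8.0000, -30.0000]] (det J = 430.0000).
Solving J·Δ = −F gives Δ = (0.4012, -1.6070).
Then the next iterate is (x₁, x₂)₁ = (1.9012, 0.8930).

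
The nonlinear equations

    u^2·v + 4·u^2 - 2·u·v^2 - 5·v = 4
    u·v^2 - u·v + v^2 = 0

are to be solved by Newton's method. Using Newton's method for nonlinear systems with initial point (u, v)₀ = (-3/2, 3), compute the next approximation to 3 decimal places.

(-2.580, -1.318)

At (-3/2, 3): F = (23.750, 0.000).
Jacobian J = [[2·u·v + 8·u - 2·v^2, u^2 - 4·u·v - 5], [v^2 - v, 2·u·v - u + 2·v]].
At the point, J = [[-39.000, 15.250], [6.000, -1.500]] (det J = -33.000).
Solving J·Δ = −F gives Δ = (-1.080, -4.318).
Then the next iterate is (u, v)₁ = (-2.580, -1.318).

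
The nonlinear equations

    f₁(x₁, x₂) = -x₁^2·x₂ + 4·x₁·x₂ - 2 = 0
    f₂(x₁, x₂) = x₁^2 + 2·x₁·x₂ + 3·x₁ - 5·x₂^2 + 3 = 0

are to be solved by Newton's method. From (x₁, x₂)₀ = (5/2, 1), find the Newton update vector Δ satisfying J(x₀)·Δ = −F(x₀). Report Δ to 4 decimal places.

(-2.2019, -1.0538)

At (5/2, 1): F = (1.7500, 16.7500).
Jacobian J = [[-2·x₁·x₂ + 4·x₂, -x₁^2 + 4·x₁], [2·x₁ + 2·x₂ + 3, 2·x₁ - 10·x₂]].
At the point, J = [[-1.0000, 3.7500], [10.0000, -5.0000]] (det J = -32.5000).
Solving J·Δ = −F gives Δ = (-2.2019, -1.0538).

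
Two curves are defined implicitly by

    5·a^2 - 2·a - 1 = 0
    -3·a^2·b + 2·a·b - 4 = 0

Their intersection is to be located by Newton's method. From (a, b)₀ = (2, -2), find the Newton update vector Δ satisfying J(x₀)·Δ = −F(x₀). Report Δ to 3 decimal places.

(-0.833, -0.583)

At (2, -2): F = (15.000, 12.000).
Jacobian J = [[10·a - 2, 0], [-6·a·b + 2·b, -3·a^2 + 2·a]].
At the point, J = [[18.000, 0.000], [20.000, -8.000]] (det J = -144.000).
Solving J·Δ = −F gives Δ = (-0.833, -0.583).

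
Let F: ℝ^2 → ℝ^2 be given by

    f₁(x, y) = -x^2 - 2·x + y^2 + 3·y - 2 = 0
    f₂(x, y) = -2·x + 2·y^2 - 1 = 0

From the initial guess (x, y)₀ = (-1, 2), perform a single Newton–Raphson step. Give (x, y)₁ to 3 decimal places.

(-1.643, 0.714)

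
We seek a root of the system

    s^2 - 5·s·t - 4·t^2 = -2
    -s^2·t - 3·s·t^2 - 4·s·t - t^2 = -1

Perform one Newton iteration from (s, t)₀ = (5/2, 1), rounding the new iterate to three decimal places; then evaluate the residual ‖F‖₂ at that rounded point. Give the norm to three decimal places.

At (5/2, 1): F = (-8.250, -23.750).
Jacobian J = [[2·s - 5·t, -5·s - 8·t], [-2·s·t - 3·t^2 - 4·t, -s^2 - 6·s·t - 4·s - 2·t]].
At the point, J = [[0.000, -20.500], [-12.000, -33.250]] (det J = -246.000).
Solving J·Δ = −F gives Δ = (-0.864, -0.402).
Then the next iterate is (s, t)₁ = (1.636, 0.598).
Re-evaluating at (1.636, 0.598): F = (-1.64556, -6.62658), so ‖F‖₂ = 6.828.

6.828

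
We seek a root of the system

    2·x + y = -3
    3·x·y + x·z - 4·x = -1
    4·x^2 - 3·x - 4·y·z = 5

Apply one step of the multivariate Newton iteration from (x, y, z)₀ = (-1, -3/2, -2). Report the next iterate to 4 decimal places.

At (-1, -3/2, -2): F = (-0.5000, 11.5000, -10.0000).
Jacobian J = [[2, 1, 0], [3·y + z - 4, 3·x, x], [8·x - 3, -4·z, -4·y]].
At the point, J = [[2.0000, 1.0000, 0.0000], [-10.5000, -3.0000, -1.0000], [-11.0000, 8.0000, 6.0000]] (det J = 54.0000).
Solving J·Δ = −F gives Δ = (1.0000, -1.5000, 5.5000).
Then the next iterate is (x, y, z)₁ = (0.0000, -3.0000, 3.5000).

(0.0000, -3.0000, 3.5000)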